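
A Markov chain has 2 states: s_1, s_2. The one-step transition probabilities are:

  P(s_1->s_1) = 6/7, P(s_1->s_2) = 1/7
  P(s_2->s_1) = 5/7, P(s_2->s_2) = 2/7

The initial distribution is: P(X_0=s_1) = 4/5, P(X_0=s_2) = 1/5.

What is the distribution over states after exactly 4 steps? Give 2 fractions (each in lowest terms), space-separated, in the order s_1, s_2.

Propagating the distribution step by step (d_{t+1} = d_t * P):
d_0 = (s_1=4/5, s_2=1/5)
  d_1[s_1] = 4/5*6/7 + 1/5*5/7 = 29/35
  d_1[s_2] = 4/5*1/7 + 1/5*2/7 = 6/35
d_1 = (s_1=29/35, s_2=6/35)
  d_2[s_1] = 29/35*6/7 + 6/35*5/7 = 204/245
  d_2[s_2] = 29/35*1/7 + 6/35*2/7 = 41/245
d_2 = (s_1=204/245, s_2=41/245)
  d_3[s_1] = 204/245*6/7 + 41/245*5/7 = 1429/1715
  d_3[s_2] = 204/245*1/7 + 41/245*2/7 = 286/1715
d_3 = (s_1=1429/1715, s_2=286/1715)
  d_4[s_1] = 1429/1715*6/7 + 286/1715*5/7 = 10004/12005
  d_4[s_2] = 1429/1715*1/7 + 286/1715*2/7 = 2001/12005
d_4 = (s_1=10004/12005, s_2=2001/12005)

Answer: 10004/12005 2001/12005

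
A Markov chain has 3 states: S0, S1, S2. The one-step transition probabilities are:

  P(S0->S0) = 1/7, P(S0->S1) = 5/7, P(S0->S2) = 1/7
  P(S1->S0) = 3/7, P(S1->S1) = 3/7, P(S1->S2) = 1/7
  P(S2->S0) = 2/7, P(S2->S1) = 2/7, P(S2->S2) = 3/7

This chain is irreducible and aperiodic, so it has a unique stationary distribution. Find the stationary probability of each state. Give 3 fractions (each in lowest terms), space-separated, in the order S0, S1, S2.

The stationary distribution satisfies pi = pi * P, i.e.:
  pi_S0 = 1/7*pi_S0 + 3/7*pi_S1 + 2/7*pi_S2
  pi_S1 = 5/7*pi_S0 + 3/7*pi_S1 + 2/7*pi_S2
  pi_S2 = 1/7*pi_S0 + 1/7*pi_S1 + 3/7*pi_S2
with normalization: pi_S0 + pi_S1 + pi_S2 = 1.

Using the first 2 balance equations plus normalization, the linear system A*pi = b is:
  [-6/7, 3/7, 2/7] . pi = 0
  [5/7, -4/7, 2/7] . pi = 0
  [1, 1, 1] . pi = 1

Solving yields:
  pi_S0 = 14/45
  pi_S1 = 22/45
  pi_S2 = 1/5

Verification (pi * P):
  14/45*1/7 + 22/45*3/7 + 1/5*2/7 = 14/45 = pi_S0  (ok)
  14/45*5/7 + 22/45*3/7 + 1/5*2/7 = 22/45 = pi_S1  (ok)
  14/45*1/7 + 22/45*1/7 + 1/5*3/7 = 1/5 = pi_S2  (ok)

Answer: 14/45 22/45 1/5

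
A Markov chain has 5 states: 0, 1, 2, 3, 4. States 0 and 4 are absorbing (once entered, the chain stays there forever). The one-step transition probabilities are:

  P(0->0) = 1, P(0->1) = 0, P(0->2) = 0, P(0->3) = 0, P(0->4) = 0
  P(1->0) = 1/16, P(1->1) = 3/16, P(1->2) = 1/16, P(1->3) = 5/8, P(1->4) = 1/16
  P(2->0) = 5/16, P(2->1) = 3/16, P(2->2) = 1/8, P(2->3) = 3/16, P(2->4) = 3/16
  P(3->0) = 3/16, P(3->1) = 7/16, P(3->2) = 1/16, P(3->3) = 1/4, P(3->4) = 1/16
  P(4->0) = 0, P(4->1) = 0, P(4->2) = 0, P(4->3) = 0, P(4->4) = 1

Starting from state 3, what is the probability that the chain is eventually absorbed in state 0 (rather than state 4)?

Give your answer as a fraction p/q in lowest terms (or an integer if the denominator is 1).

Let a_i = P(absorbed in 0 | start in state i).
Boundary conditions: a_0 = 1, a_4 = 0.
For each transient state i, a_i = sum_j P(i->j) * a_j:
  a_1 = 1/16*a_0 + 3/16*a_1 + 1/16*a_2 + 5/8*a_3 + 1/16*a_4
  a_2 = 5/16*a_0 + 3/16*a_1 + 1/8*a_2 + 3/16*a_3 + 3/16*a_4
  a_3 = 3/16*a_0 + 7/16*a_1 + 1/16*a_2 + 1/4*a_3 + 1/16*a_4

Substituting a_0 = 1 and a_4 = 0, rearrange to (I - Q) a = r where r[i] = P(i -> 0):
  [13/16, -1/16, -5/8] . (a_1, a_2, a_3) = 1/16
  [-3/16, 7/8, -3/16] . (a_1, a_2, a_3) = 5/16
  [-7/16, -1/16, 3/4] . (a_1, a_2, a_3) = 3/16

Solving yields:
  a_1 = 32/49
  a_2 = 347/539
  a_3 = 369/539

Starting state is 3, so the absorption probability is a_3 = 369/539.

Answer: 369/539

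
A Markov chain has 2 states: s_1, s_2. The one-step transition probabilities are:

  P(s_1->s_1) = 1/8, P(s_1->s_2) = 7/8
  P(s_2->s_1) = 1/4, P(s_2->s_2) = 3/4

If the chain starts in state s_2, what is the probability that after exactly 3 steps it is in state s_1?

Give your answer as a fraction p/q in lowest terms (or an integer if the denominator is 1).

Computing P^3 by repeated multiplication:
P^1 =
  s_1: [1/8, 7/8]
  s_2: [1/4, 3/4]
P^2 =
  s_1: [15/64, 49/64]
  s_2: [7/32, 25/32]
P^3 =
  s_1: [113/512, 399/512]
  s_2: [57/256, 199/256]

(P^3)[s_2 -> s_1] = 57/256

Answer: 57/256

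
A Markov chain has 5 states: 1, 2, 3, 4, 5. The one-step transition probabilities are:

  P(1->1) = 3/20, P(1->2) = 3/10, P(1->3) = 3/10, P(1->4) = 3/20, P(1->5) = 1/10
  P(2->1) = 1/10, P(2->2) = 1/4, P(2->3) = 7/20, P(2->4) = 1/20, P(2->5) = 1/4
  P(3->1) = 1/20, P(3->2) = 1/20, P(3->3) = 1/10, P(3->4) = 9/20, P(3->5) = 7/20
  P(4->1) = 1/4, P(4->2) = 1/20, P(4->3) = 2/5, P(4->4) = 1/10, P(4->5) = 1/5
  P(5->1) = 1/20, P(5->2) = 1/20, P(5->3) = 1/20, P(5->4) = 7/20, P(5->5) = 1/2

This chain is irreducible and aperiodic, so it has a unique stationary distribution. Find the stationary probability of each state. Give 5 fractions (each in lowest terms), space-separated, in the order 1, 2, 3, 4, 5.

Answer: 16069/136727 13567/136727 28507/136727 34737/136727 43847/136727

Derivation:
The stationary distribution satisfies pi = pi * P, i.e.:
  pi_1 = 3/20*pi_1 + 1/10*pi_2 + 1/20*pi_3 + 1/4*pi_4 + 1/20*pi_5
  pi_2 = 3/10*pi_1 + 1/4*pi_2 + 1/20*pi_3 + 1/20*pi_4 + 1/20*pi_5
  pi_3 = 3/10*pi_1 + 7/20*pi_2 + 1/10*pi_3 + 2/5*pi_4 + 1/20*pi_5
  pi_4 = 3/20*pi_1 + 1/20*pi_2 + 9/20*pi_3 + 1/10*pi_4 + 7/20*pi_5
  pi_5 = 1/10*pi_1 + 1/4*pi_2 + 7/20*pi_3 + 1/5*pi_4 + 1/2*pi_5
with normalization: pi_1 + pi_2 + pi_3 + pi_4 + pi_5 = 1.

Using the first 4 balance equations plus normalization, the linear system A*pi = b is:
  [-17/20, 1/10, 1/20, 1/4, 1/20] . pi = 0
  [3/10, -3/4, 1/20, 1/20, 1/20] . pi = 0
  [3/10, 7/20, -9/10, 2/5, 1/20] . pi = 0
  [3/20, 1/20, 9/20, -9/10, 7/20] . pi = 0
  [1, 1, 1, 1, 1] . pi = 1

Solving yields:
  pi_1 = 16069/136727
  pi_2 = 13567/136727
  pi_3 = 28507/136727
  pi_4 = 34737/136727
  pi_5 = 43847/136727

Verification (pi * P):
  16069/136727*3/20 + 13567/136727*1/10 + 28507/136727*1/20 + 34737/136727*1/4 + 43847/136727*1/20 = 16069/136727 = pi_1  (ok)
  16069/136727*3/10 + 13567/136727*1/4 + 28507/136727*1/20 + 34737/136727*1/20 + 43847/136727*1/20 = 13567/136727 = pi_2  (ok)
  16069/136727*3/10 + 13567/136727*7/20 + 28507/136727*1/10 + 34737/136727*2/5 + 43847/136727*1/20 = 28507/136727 = pi_3  (ok)
  16069/136727*3/20 + 13567/136727*1/20 + 28507/136727*9/20 + 34737/136727*1/10 + 43847/136727*7/20 = 34737/136727 = pi_4  (ok)
  16069/136727*1/10 + 13567/136727*1/4 + 28507/136727*7/20 + 34737/136727*1/5 + 43847/136727*1/2 = 43847/136727 = pi_5  (ok)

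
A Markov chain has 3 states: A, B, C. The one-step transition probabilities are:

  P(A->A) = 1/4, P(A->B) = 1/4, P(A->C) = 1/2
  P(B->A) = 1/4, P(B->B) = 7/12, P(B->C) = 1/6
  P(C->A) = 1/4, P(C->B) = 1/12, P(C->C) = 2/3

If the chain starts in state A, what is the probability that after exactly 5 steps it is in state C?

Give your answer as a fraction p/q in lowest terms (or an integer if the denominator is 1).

Answer: 1/2

Derivation:
Computing P^5 by repeated multiplication:
P^1 =
  A: [1/4, 1/4, 1/2]
  B: [1/4, 7/12, 1/6]
  C: [1/4, 1/12, 2/3]
P^2 =
  A: [1/4, 1/4, 1/2]
  B: [1/4, 5/12, 1/3]
  C: [1/4, 1/6, 7/12]
P^3 =
  A: [1/4, 1/4, 1/2]
  B: [1/4, 1/3, 5/12]
  C: [1/4, 5/24, 13/24]
P^4 =
  A: [1/4, 1/4, 1/2]
  B: [1/4, 7/24, 11/24]
  C: [1/4, 11/48, 25/48]
P^5 =
  A: [1/4, 1/4, 1/2]
  B: [1/4, 13/48, 23/48]
  C: [1/4, 23/96, 49/96]

(P^5)[A -> C] = 1/2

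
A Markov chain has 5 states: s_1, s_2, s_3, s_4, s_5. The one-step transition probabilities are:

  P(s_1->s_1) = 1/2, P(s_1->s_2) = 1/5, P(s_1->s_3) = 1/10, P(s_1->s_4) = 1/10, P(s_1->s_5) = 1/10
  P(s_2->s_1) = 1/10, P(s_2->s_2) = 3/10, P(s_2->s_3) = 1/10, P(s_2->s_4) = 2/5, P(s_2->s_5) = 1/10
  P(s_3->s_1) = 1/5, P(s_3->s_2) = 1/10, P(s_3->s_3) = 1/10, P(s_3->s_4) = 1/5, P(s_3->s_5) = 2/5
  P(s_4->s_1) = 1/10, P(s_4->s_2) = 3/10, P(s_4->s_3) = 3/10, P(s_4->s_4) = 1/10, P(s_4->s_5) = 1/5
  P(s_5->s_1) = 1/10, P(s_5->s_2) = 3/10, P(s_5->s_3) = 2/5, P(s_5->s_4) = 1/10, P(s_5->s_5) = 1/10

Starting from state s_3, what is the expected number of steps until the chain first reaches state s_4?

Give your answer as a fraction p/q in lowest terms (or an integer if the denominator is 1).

Let h_i = expected steps to first reach s_4 from state i.
Boundary: h_s_4 = 0.
First-step equations for the other states:
  h_s_1 = 1 + 1/2*h_s_1 + 1/5*h_s_2 + 1/10*h_s_3 + 1/10*h_s_4 + 1/10*h_s_5
  h_s_2 = 1 + 1/10*h_s_1 + 3/10*h_s_2 + 1/10*h_s_3 + 2/5*h_s_4 + 1/10*h_s_5
  h_s_3 = 1 + 1/5*h_s_1 + 1/10*h_s_2 + 1/10*h_s_3 + 1/5*h_s_4 + 2/5*h_s_5
  h_s_5 = 1 + 1/10*h_s_1 + 3/10*h_s_2 + 2/5*h_s_3 + 1/10*h_s_4 + 1/10*h_s_5

Substituting h_s_4 = 0 and rearranging gives the linear system (I - Q) h = 1:
  [1/2, -1/5, -1/10, -1/10] . (h_s_1, h_s_2, h_s_3, h_s_5) = 1
  [-1/10, 7/10, -1/10, -1/10] . (h_s_1, h_s_2, h_s_3, h_s_5) = 1
  [-1/5, -1/10, 9/10, -2/5] . (h_s_1, h_s_2, h_s_3, h_s_5) = 1
  [-1/10, -3/10, -2/5, 9/10] . (h_s_1, h_s_2, h_s_3, h_s_5) = 1

Solving yields:
  h_s_1 = 105/19
  h_s_2 = 70/19
  h_s_3 = 1250/247
  h_s_5 = 1285/247

Starting state is s_3, so the expected hitting time is h_s_3 = 1250/247.

Answer: 1250/247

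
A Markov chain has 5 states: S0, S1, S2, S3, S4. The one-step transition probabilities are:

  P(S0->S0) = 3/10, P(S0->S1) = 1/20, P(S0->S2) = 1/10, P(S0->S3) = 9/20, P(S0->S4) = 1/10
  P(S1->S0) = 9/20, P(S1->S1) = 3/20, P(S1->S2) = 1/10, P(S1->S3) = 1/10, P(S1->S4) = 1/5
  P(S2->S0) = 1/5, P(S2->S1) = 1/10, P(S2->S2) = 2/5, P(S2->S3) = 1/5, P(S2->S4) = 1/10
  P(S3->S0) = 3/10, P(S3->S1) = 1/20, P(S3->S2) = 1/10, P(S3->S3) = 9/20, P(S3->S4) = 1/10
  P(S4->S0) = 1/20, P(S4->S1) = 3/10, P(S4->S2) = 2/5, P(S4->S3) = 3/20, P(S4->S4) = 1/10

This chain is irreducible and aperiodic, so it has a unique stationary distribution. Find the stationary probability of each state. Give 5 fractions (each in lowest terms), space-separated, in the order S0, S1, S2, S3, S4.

The stationary distribution satisfies pi = pi * P, i.e.:
  pi_S0 = 3/10*pi_S0 + 9/20*pi_S1 + 1/5*pi_S2 + 3/10*pi_S3 + 1/20*pi_S4
  pi_S1 = 1/20*pi_S0 + 3/20*pi_S1 + 1/10*pi_S2 + 1/20*pi_S3 + 3/10*pi_S4
  pi_S2 = 1/10*pi_S0 + 1/10*pi_S1 + 2/5*pi_S2 + 1/10*pi_S3 + 2/5*pi_S4
  pi_S3 = 9/20*pi_S0 + 1/10*pi_S1 + 1/5*pi_S2 + 9/20*pi_S3 + 3/20*pi_S4
  pi_S4 = 1/10*pi_S0 + 1/5*pi_S1 + 1/10*pi_S2 + 1/10*pi_S3 + 1/10*pi_S4
with normalization: pi_S0 + pi_S1 + pi_S2 + pi_S3 + pi_S4 = 1.

Using the first 4 balance equations plus normalization, the linear system A*pi = b is:
  [-7/10, 9/20, 1/5, 3/10, 1/20] . pi = 0
  [1/20, -17/20, 1/10, 1/20, 3/10] . pi = 0
  [1/10, 1/10, -3/5, 1/10, 2/5] . pi = 0
  [9/20, 1/10, 1/5, -11/20, 3/20] . pi = 0
  [1, 1, 1, 1, 1] . pi = 1

Solving yields:
  pi_S0 = 63/235
  pi_S1 = 59/611
  pi_S2 = 116/611
  pi_S3 = 1026/3055
  pi_S4 = 67/611

Verification (pi * P):
  63/235*3/10 + 59/611*9/20 + 116/611*1/5 + 1026/3055*3/10 + 67/611*1/20 = 63/235 = pi_S0  (ok)
  63/235*1/20 + 59/611*3/20 + 116/611*1/10 + 1026/3055*1/20 + 67/611*3/10 = 59/611 = pi_S1  (ok)
  63/235*1/10 + 59/611*1/10 + 116/611*2/5 + 1026/3055*1/10 + 67/611*2/5 = 116/611 = pi_S2  (ok)
  63/235*9/20 + 59/611*1/10 + 116/611*1/5 + 1026/3055*9/20 + 67/611*3/20 = 1026/3055 = pi_S3  (ok)
  63/235*1/10 + 59/611*1/5 + 116/611*1/10 + 1026/3055*1/10 + 67/611*1/10 = 67/611 = pi_S4  (ok)

Answer: 63/235 59/611 116/611 1026/3055 67/611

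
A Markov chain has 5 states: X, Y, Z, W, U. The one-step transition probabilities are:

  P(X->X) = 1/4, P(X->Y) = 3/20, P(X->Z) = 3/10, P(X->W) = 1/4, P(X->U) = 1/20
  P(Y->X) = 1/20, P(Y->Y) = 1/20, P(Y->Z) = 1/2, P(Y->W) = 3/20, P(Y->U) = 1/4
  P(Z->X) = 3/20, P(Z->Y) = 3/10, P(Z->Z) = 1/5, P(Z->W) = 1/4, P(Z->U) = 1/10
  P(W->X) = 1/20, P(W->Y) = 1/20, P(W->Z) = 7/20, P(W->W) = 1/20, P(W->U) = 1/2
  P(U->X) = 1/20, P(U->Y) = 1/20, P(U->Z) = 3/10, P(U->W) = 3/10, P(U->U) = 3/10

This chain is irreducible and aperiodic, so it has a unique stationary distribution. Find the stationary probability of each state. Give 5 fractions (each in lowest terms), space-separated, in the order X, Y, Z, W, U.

Answer: 16969/168212 23019/168212 25823/84106 8716/42053 20857/84106

Derivation:
The stationary distribution satisfies pi = pi * P, i.e.:
  pi_X = 1/4*pi_X + 1/20*pi_Y + 3/20*pi_Z + 1/20*pi_W + 1/20*pi_U
  pi_Y = 3/20*pi_X + 1/20*pi_Y + 3/10*pi_Z + 1/20*pi_W + 1/20*pi_U
  pi_Z = 3/10*pi_X + 1/2*pi_Y + 1/5*pi_Z + 7/20*pi_W + 3/10*pi_U
  pi_W = 1/4*pi_X + 3/20*pi_Y + 1/4*pi_Z + 1/20*pi_W + 3/10*pi_U
  pi_U = 1/20*pi_X + 1/4*pi_Y + 1/10*pi_Z + 1/2*pi_W + 3/10*pi_U
with normalization: pi_X + pi_Y + pi_Z + pi_W + pi_U = 1.

Using the first 4 balance equations plus normalization, the linear system A*pi = b is:
  [-3/4, 1/20, 3/20, 1/20, 1/20] . pi = 0
  [3/20, -19/20, 3/10, 1/20, 1/20] . pi = 0
  [3/10, 1/2, -4/5, 7/20, 3/10] . pi = 0
  [1/4, 3/20, 1/4, -19/20, 3/10] . pi = 0
  [1, 1, 1, 1, 1] . pi = 1

Solving yields:
  pi_X = 16969/168212
  pi_Y = 23019/168212
  pi_Z = 25823/84106
  pi_W = 8716/42053
  pi_U = 20857/84106

Verification (pi * P):
  16969/168212*1/4 + 23019/168212*1/20 + 25823/84106*3/20 + 8716/42053*1/20 + 20857/84106*1/20 = 16969/168212 = pi_X  (ok)
  16969/168212*3/20 + 23019/168212*1/20 + 25823/84106*3/10 + 8716/42053*1/20 + 20857/84106*1/20 = 23019/168212 = pi_Y  (ok)
  16969/168212*3/10 + 23019/168212*1/2 + 25823/84106*1/5 + 8716/42053*7/20 + 20857/84106*3/10 = 25823/84106 = pi_Z  (ok)
  16969/168212*1/4 + 23019/168212*3/20 + 25823/84106*1/4 + 8716/42053*1/20 + 20857/84106*3/10 = 8716/42053 = pi_W  (ok)
  16969/168212*1/20 + 23019/168212*1/4 + 25823/84106*1/10 + 8716/42053*1/2 + 20857/84106*3/10 = 20857/84106 = pi_U  (ok)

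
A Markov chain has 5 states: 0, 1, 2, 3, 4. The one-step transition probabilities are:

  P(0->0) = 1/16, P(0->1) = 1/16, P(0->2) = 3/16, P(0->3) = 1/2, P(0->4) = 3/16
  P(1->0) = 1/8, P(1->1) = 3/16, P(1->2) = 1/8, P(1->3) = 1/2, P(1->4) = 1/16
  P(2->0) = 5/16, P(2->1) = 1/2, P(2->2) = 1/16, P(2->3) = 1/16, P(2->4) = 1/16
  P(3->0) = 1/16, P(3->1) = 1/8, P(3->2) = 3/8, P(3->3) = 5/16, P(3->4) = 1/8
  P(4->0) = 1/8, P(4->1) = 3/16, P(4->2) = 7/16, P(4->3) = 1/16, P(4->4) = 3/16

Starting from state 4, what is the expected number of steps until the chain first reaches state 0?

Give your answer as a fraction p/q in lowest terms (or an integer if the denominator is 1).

Let h_i = expected steps to first reach 0 from state i.
Boundary: h_0 = 0.
First-step equations for the other states:
  h_1 = 1 + 1/8*h_0 + 3/16*h_1 + 1/8*h_2 + 1/2*h_3 + 1/16*h_4
  h_2 = 1 + 5/16*h_0 + 1/2*h_1 + 1/16*h_2 + 1/16*h_3 + 1/16*h_4
  h_3 = 1 + 1/16*h_0 + 1/8*h_1 + 3/8*h_2 + 5/16*h_3 + 1/8*h_4
  h_4 = 1 + 1/8*h_0 + 3/16*h_1 + 7/16*h_2 + 1/16*h_3 + 3/16*h_4

Substituting h_0 = 0 and rearranging gives the linear system (I - Q) h = 1:
  [13/16, -1/8, -1/2, -1/16] . (h_1, h_2, h_3, h_4) = 1
  [-1/2, 15/16, -1/16, -1/16] . (h_1, h_2, h_3, h_4) = 1
  [-1/8, -3/8, 11/16, -1/8] . (h_1, h_2, h_3, h_4) = 1
  [-3/16, -7/16, -1/16, 13/16] . (h_1, h_2, h_3, h_4) = 1

Solving yields:
  h_1 = 81088/11885
  h_2 = 66416/11885
  h_3 = 81968/11885
  h_4 = 75408/11885

Starting state is 4, so the expected hitting time is h_4 = 75408/11885.

Answer: 75408/11885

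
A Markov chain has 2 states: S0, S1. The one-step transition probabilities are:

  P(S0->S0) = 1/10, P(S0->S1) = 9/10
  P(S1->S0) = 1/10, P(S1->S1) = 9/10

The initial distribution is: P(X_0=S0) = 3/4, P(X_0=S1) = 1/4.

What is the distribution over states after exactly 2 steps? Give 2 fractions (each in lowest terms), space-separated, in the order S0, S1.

Answer: 1/10 9/10

Derivation:
Propagating the distribution step by step (d_{t+1} = d_t * P):
d_0 = (S0=3/4, S1=1/4)
  d_1[S0] = 3/4*1/10 + 1/4*1/10 = 1/10
  d_1[S1] = 3/4*9/10 + 1/4*9/10 = 9/10
d_1 = (S0=1/10, S1=9/10)
  d_2[S0] = 1/10*1/10 + 9/10*1/10 = 1/10
  d_2[S1] = 1/10*9/10 + 9/10*9/10 = 9/10
d_2 = (S0=1/10, S1=9/10)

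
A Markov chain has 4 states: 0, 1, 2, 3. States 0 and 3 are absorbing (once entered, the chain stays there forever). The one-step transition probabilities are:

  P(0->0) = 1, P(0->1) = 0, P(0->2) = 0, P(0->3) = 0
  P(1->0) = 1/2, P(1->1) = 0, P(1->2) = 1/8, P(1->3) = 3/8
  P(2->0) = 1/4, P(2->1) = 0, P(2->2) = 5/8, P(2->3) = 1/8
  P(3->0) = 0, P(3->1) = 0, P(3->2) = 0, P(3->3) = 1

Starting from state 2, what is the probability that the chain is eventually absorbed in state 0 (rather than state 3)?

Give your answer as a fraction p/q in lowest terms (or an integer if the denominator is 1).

Answer: 2/3

Derivation:
Let a_i = P(absorbed in 0 | start in state i).
Boundary conditions: a_0 = 1, a_3 = 0.
For each transient state i, a_i = sum_j P(i->j) * a_j:
  a_1 = 1/2*a_0 + 0*a_1 + 1/8*a_2 + 3/8*a_3
  a_2 = 1/4*a_0 + 0*a_1 + 5/8*a_2 + 1/8*a_3

Substituting a_0 = 1 and a_3 = 0, rearrange to (I - Q) a = r where r[i] = P(i -> 0):
  [1, -1/8] . (a_1, a_2) = 1/2
  [0, 3/8] . (a_1, a_2) = 1/4

Solving yields:
  a_1 = 7/12
  a_2 = 2/3

Starting state is 2, so the absorption probability is a_2 = 2/3.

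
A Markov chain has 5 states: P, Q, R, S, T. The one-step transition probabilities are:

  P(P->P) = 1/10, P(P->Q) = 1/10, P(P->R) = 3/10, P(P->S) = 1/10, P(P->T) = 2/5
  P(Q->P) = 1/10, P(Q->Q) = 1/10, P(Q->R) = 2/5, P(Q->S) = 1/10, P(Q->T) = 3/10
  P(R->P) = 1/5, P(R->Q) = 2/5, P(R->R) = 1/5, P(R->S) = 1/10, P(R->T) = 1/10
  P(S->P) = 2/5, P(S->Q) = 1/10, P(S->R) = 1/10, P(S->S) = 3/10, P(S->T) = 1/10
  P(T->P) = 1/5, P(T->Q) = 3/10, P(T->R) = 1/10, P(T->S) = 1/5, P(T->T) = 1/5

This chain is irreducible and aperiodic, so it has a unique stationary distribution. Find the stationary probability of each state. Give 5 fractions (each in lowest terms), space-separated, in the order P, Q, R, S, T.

Answer: 1946/10223 2162/10223 2289/10223 1561/10223 2265/10223

Derivation:
The stationary distribution satisfies pi = pi * P, i.e.:
  pi_P = 1/10*pi_P + 1/10*pi_Q + 1/5*pi_R + 2/5*pi_S + 1/5*pi_T
  pi_Q = 1/10*pi_P + 1/10*pi_Q + 2/5*pi_R + 1/10*pi_S + 3/10*pi_T
  pi_R = 3/10*pi_P + 2/5*pi_Q + 1/5*pi_R + 1/10*pi_S + 1/10*pi_T
  pi_S = 1/10*pi_P + 1/10*pi_Q + 1/10*pi_R + 3/10*pi_S + 1/5*pi_T
  pi_T = 2/5*pi_P + 3/10*pi_Q + 1/10*pi_R + 1/10*pi_S + 1/5*pi_T
with normalization: pi_P + pi_Q + pi_R + pi_S + pi_T = 1.

Using the first 4 balance equations plus normalization, the linear system A*pi = b is:
  [-9/10, 1/10, 1/5, 2/5, 1/5] . pi = 0
  [1/10, -9/10, 2/5, 1/10, 3/10] . pi = 0
  [3/10, 2/5, -4/5, 1/10, 1/10] . pi = 0
  [1/10, 1/10, 1/10, -7/10, 1/5] . pi = 0
  [1, 1, 1, 1, 1] . pi = 1

Solving yields:
  pi_P = 1946/10223
  pi_Q = 2162/10223
  pi_R = 2289/10223
  pi_S = 1561/10223
  pi_T = 2265/10223

Verification (pi * P):
  1946/10223*1/10 + 2162/10223*1/10 + 2289/10223*1/5 + 1561/10223*2/5 + 2265/10223*1/5 = 1946/10223 = pi_P  (ok)
  1946/10223*1/10 + 2162/10223*1/10 + 2289/10223*2/5 + 1561/10223*1/10 + 2265/10223*3/10 = 2162/10223 = pi_Q  (ok)
  1946/10223*3/10 + 2162/10223*2/5 + 2289/10223*1/5 + 1561/10223*1/10 + 2265/10223*1/10 = 2289/10223 = pi_R  (ok)
  1946/10223*1/10 + 2162/10223*1/10 + 2289/10223*1/10 + 1561/10223*3/10 + 2265/10223*1/5 = 1561/10223 = pi_S  (ok)
  1946/10223*2/5 + 2162/10223*3/10 + 2289/10223*1/10 + 1561/10223*1/10 + 2265/10223*1/5 = 2265/10223 = pi_T  (ok)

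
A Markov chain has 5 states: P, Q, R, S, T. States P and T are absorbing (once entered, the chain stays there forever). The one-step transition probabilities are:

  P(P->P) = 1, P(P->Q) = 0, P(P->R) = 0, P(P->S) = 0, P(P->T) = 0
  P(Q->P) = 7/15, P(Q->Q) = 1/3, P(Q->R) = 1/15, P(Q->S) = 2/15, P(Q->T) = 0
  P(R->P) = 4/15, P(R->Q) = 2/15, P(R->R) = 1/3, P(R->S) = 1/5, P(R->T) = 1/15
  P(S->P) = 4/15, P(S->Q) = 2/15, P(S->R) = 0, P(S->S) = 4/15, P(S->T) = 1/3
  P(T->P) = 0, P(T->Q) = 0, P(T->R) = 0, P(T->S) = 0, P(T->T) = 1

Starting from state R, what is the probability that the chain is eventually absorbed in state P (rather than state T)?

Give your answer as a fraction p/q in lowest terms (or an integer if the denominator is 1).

Answer: 63/86

Derivation:
Let a_i = P(absorbed in P | start in state i).
Boundary conditions: a_P = 1, a_T = 0.
For each transient state i, a_i = sum_j P(i->j) * a_j:
  a_Q = 7/15*a_P + 1/3*a_Q + 1/15*a_R + 2/15*a_S + 0*a_T
  a_R = 4/15*a_P + 2/15*a_Q + 1/3*a_R + 1/5*a_S + 1/15*a_T
  a_S = 4/15*a_P + 2/15*a_Q + 0*a_R + 4/15*a_S + 1/3*a_T

Substituting a_P = 1 and a_T = 0, rearrange to (I - Q) a = r where r[i] = P(i -> P):
  [2/3, -1/15, -2/15] . (a_Q, a_R, a_S) = 7/15
  [-2/15, 2/3, -1/5] . (a_Q, a_R, a_S) = 4/15
  [-2/15, 0, 11/15] . (a_Q, a_R, a_S) = 4/15

Solving yields:
  a_Q = 151/172
  a_R = 63/86
  a_S = 45/86

Starting state is R, so the absorption probability is a_R = 63/86.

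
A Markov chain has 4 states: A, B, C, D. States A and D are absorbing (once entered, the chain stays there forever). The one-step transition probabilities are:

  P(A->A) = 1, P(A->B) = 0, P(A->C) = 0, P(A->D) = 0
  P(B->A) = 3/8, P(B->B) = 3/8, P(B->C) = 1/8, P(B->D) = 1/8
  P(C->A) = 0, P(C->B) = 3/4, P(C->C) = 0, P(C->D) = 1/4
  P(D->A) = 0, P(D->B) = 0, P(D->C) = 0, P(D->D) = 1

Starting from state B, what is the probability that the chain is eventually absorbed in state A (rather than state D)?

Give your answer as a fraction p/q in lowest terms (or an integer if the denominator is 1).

Answer: 12/17

Derivation:
Let a_i = P(absorbed in A | start in state i).
Boundary conditions: a_A = 1, a_D = 0.
For each transient state i, a_i = sum_j P(i->j) * a_j:
  a_B = 3/8*a_A + 3/8*a_B + 1/8*a_C + 1/8*a_D
  a_C = 0*a_A + 3/4*a_B + 0*a_C + 1/4*a_D

Substituting a_A = 1 and a_D = 0, rearrange to (I - Q) a = r where r[i] = P(i -> A):
  [5/8, -1/8] . (a_B, a_C) = 3/8
  [-3/4, 1] . (a_B, a_C) = 0

Solving yields:
  a_B = 12/17
  a_C = 9/17

Starting state is B, so the absorption probability is a_B = 12/17.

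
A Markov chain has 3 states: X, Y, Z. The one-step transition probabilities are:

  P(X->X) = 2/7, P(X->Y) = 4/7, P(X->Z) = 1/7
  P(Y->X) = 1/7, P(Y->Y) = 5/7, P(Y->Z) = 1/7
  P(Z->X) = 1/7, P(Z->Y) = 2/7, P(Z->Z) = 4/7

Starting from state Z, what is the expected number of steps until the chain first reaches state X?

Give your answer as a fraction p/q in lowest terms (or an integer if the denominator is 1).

Let h_i = expected steps to first reach X from state i.
Boundary: h_X = 0.
First-step equations for the other states:
  h_Y = 1 + 1/7*h_X + 5/7*h_Y + 1/7*h_Z
  h_Z = 1 + 1/7*h_X + 2/7*h_Y + 4/7*h_Z

Substituting h_X = 0 and rearranging gives the linear system (I - Q) h = 1:
  [2/7, -1/7] . (h_Y, h_Z) = 1
  [-2/7, 3/7] . (h_Y, h_Z) = 1

Solving yields:
  h_Y = 7
  h_Z = 7

Starting state is Z, so the expected hitting time is h_Z = 7.

Answer: 7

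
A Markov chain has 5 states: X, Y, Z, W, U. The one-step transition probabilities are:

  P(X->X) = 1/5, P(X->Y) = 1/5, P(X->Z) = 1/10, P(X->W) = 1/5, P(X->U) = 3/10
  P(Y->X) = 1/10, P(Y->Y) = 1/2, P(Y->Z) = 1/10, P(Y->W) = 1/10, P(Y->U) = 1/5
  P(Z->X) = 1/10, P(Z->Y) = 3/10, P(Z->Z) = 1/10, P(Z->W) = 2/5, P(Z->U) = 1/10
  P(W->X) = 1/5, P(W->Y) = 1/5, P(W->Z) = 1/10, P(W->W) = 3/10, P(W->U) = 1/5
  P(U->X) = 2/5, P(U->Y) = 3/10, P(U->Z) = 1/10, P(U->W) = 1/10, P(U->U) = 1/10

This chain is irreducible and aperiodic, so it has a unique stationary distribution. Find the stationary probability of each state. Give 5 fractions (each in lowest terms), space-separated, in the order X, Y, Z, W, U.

The stationary distribution satisfies pi = pi * P, i.e.:
  pi_X = 1/5*pi_X + 1/10*pi_Y + 1/10*pi_Z + 1/5*pi_W + 2/5*pi_U
  pi_Y = 1/5*pi_X + 1/2*pi_Y + 3/10*pi_Z + 1/5*pi_W + 3/10*pi_U
  pi_Z = 1/10*pi_X + 1/10*pi_Y + 1/10*pi_Z + 1/10*pi_W + 1/10*pi_U
  pi_W = 1/5*pi_X + 1/10*pi_Y + 2/5*pi_Z + 3/10*pi_W + 1/10*pi_U
  pi_U = 3/10*pi_X + 1/5*pi_Y + 1/10*pi_Z + 1/5*pi_W + 1/10*pi_U
with normalization: pi_X + pi_Y + pi_Z + pi_W + pi_U = 1.

Using the first 4 balance equations plus normalization, the linear system A*pi = b is:
  [-4/5, 1/10, 1/10, 1/5, 2/5] . pi = 0
  [1/5, -1/2, 3/10, 1/5, 3/10] . pi = 0
  [1/10, 1/10, -9/10, 1/10, 1/10] . pi = 0
  [1/5, 1/10, 2/5, -7/10, 1/10] . pi = 0
  [1, 1, 1, 1, 1] . pi = 1

Solving yields:
  pi_X = 1479/7570
  pi_Y = 2477/7570
  pi_Z = 1/10
  pi_W = 283/1514
  pi_U = 721/3785

Verification (pi * P):
  1479/7570*1/5 + 2477/7570*1/10 + 1/10*1/10 + 283/1514*1/5 + 721/3785*2/5 = 1479/7570 = pi_X  (ok)
  1479/7570*1/5 + 2477/7570*1/2 + 1/10*3/10 + 283/1514*1/5 + 721/3785*3/10 = 2477/7570 = pi_Y  (ok)
  1479/7570*1/10 + 2477/7570*1/10 + 1/10*1/10 + 283/1514*1/10 + 721/3785*1/10 = 1/10 = pi_Z  (ok)
  1479/7570*1/5 + 2477/7570*1/10 + 1/10*2/5 + 283/1514*3/10 + 721/3785*1/10 = 283/1514 = pi_W  (ok)
  1479/7570*3/10 + 2477/7570*1/5 + 1/10*1/10 + 283/1514*1/5 + 721/3785*1/10 = 721/3785 = pi_U  (ok)

Answer: 1479/7570 2477/7570 1/10 283/1514 721/3785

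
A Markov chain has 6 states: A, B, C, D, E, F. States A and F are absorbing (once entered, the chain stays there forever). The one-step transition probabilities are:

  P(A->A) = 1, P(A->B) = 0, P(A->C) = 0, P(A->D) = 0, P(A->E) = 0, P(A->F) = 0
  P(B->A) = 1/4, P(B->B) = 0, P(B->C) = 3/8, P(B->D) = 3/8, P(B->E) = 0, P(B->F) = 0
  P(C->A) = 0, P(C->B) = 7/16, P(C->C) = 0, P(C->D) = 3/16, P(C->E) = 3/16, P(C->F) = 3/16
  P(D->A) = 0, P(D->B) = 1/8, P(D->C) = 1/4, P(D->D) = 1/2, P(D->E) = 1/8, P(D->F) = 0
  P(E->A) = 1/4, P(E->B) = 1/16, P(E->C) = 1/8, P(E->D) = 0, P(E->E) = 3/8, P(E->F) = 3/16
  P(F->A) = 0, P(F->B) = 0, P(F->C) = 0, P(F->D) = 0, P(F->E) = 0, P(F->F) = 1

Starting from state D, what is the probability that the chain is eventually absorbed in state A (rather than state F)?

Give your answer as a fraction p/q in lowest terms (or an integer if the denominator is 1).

Answer: 1316/2435

Derivation:
Let a_i = P(absorbed in A | start in state i).
Boundary conditions: a_A = 1, a_F = 0.
For each transient state i, a_i = sum_j P(i->j) * a_j:
  a_B = 1/4*a_A + 0*a_B + 3/8*a_C + 3/8*a_D + 0*a_E + 0*a_F
  a_C = 0*a_A + 7/16*a_B + 0*a_C + 3/16*a_D + 3/16*a_E + 3/16*a_F
  a_D = 0*a_A + 1/8*a_B + 1/4*a_C + 1/2*a_D + 1/8*a_E + 0*a_F
  a_E = 1/4*a_A + 1/16*a_B + 1/8*a_C + 0*a_D + 3/8*a_E + 3/16*a_F

Substituting a_A = 1 and a_F = 0, rearrange to (I - Q) a = r where r[i] = P(i -> A):
  [1, -3/8, -3/8, 0] . (a_B, a_C, a_D, a_E) = 1/4
  [-7/16, 1, -3/16, -3/16] . (a_B, a_C, a_D, a_E) = 0
  [-1/8, -1/4, 1/2, -1/8] . (a_B, a_C, a_D, a_E) = 0
  [-1/16, -1/8, 0, 5/8] . (a_B, a_C, a_D, a_E) = 1/4

Solving yields:
  a_B = 1544/2435
  a_C = 1178/2435
  a_D = 1316/2435
  a_E = 1364/2435

Starting state is D, so the absorption probability is a_D = 1316/2435.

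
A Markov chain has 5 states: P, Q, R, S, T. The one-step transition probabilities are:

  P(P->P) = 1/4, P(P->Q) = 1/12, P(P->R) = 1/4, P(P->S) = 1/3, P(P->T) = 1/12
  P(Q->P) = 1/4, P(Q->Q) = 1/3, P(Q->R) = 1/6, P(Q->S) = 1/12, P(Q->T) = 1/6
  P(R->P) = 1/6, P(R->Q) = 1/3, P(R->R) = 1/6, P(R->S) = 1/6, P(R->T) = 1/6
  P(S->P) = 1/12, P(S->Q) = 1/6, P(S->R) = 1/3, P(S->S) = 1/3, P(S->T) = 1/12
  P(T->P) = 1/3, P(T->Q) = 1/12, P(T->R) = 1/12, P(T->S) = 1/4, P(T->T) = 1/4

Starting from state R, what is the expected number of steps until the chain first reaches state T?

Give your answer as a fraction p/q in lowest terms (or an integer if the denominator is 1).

Let h_i = expected steps to first reach T from state i.
Boundary: h_T = 0.
First-step equations for the other states:
  h_P = 1 + 1/4*h_P + 1/12*h_Q + 1/4*h_R + 1/3*h_S + 1/12*h_T
  h_Q = 1 + 1/4*h_P + 1/3*h_Q + 1/6*h_R + 1/12*h_S + 1/6*h_T
  h_R = 1 + 1/6*h_P + 1/3*h_Q + 1/6*h_R + 1/6*h_S + 1/6*h_T
  h_S = 1 + 1/12*h_P + 1/6*h_Q + 1/3*h_R + 1/3*h_S + 1/12*h_T

Substituting h_T = 0 and rearranging gives the linear system (I - Q) h = 1:
  [3/4, -1/12, -1/4, -1/3] . (h_P, h_Q, h_R, h_S) = 1
  [-1/4, 2/3, -1/6, -1/12] . (h_P, h_Q, h_R, h_S) = 1
  [-1/6, -1/3, 5/6, -1/6] . (h_P, h_Q, h_R, h_S) = 1
  [-1/12, -1/6, -1/3, 2/3] . (h_P, h_Q, h_R, h_S) = 1

Solving yields:
  h_P = 3008/363
  h_Q = 2722/363
  h_R = 906/121
  h_S = 2960/363

Starting state is R, so the expected hitting time is h_R = 906/121.

Answer: 906/121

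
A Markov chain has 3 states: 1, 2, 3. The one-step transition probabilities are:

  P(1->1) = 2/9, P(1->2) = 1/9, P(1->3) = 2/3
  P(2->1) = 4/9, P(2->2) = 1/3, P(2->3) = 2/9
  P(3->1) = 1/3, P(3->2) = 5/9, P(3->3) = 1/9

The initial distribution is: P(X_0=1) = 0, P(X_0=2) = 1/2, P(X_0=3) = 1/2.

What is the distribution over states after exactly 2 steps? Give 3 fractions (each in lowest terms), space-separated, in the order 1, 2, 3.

Answer: 55/162 23/81 61/162

Derivation:
Propagating the distribution step by step (d_{t+1} = d_t * P):
d_0 = (1=0, 2=1/2, 3=1/2)
  d_1[1] = 0*2/9 + 1/2*4/9 + 1/2*1/3 = 7/18
  d_1[2] = 0*1/9 + 1/2*1/3 + 1/2*5/9 = 4/9
  d_1[3] = 0*2/3 + 1/2*2/9 + 1/2*1/9 = 1/6
d_1 = (1=7/18, 2=4/9, 3=1/6)
  d_2[1] = 7/18*2/9 + 4/9*4/9 + 1/6*1/3 = 55/162
  d_2[2] = 7/18*1/9 + 4/9*1/3 + 1/6*5/9 = 23/81
  d_2[3] = 7/18*2/3 + 4/9*2/9 + 1/6*1/9 = 61/162
d_2 = (1=55/162, 2=23/81, 3=61/162)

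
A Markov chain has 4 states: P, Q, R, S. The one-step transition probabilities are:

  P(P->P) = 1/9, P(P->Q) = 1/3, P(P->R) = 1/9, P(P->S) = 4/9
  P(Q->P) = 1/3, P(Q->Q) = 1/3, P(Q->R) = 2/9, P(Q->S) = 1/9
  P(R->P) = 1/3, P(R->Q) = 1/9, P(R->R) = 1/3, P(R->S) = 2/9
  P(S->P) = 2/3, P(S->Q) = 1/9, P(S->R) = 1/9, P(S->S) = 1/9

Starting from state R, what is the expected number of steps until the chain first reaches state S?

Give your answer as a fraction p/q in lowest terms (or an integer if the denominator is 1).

Let h_i = expected steps to first reach S from state i.
Boundary: h_S = 0.
First-step equations for the other states:
  h_P = 1 + 1/9*h_P + 1/3*h_Q + 1/9*h_R + 4/9*h_S
  h_Q = 1 + 1/3*h_P + 1/3*h_Q + 2/9*h_R + 1/9*h_S
  h_R = 1 + 1/3*h_P + 1/9*h_Q + 1/3*h_R + 2/9*h_S

Substituting h_S = 0 and rearranging gives the linear system (I - Q) h = 1:
  [8/9, -1/3, -1/9] . (h_P, h_Q, h_R) = 1
  [-1/3, 2/3, -2/9] . (h_P, h_Q, h_R) = 1
  [-1/3, -1/9, 2/3] . (h_P, h_Q, h_R) = 1

Solving yields:
  h_P = 585/179
  h_Q = 792/179
  h_R = 693/179

Starting state is R, so the expected hitting time is h_R = 693/179.

Answer: 693/179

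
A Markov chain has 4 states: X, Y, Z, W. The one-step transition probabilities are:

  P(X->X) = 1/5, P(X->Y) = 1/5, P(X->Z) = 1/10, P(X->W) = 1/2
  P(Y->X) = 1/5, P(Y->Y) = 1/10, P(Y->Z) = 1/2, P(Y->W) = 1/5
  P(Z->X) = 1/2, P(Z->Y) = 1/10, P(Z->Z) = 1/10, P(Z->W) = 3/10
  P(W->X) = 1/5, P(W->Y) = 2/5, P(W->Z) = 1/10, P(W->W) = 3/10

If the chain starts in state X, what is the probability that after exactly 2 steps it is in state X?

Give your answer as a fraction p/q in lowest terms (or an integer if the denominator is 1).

Computing P^2 by repeated multiplication:
P^1 =
  X: [1/5, 1/5, 1/10, 1/2]
  Y: [1/5, 1/10, 1/2, 1/5]
  Z: [1/2, 1/10, 1/10, 3/10]
  W: [1/5, 2/5, 1/10, 3/10]
P^2 =
  X: [23/100, 27/100, 9/50, 8/25]
  Y: [7/20, 9/50, 7/50, 33/100]
  Z: [23/100, 6/25, 7/50, 39/100]
  W: [23/100, 21/100, 13/50, 3/10]

(P^2)[X -> X] = 23/100

Answer: 23/100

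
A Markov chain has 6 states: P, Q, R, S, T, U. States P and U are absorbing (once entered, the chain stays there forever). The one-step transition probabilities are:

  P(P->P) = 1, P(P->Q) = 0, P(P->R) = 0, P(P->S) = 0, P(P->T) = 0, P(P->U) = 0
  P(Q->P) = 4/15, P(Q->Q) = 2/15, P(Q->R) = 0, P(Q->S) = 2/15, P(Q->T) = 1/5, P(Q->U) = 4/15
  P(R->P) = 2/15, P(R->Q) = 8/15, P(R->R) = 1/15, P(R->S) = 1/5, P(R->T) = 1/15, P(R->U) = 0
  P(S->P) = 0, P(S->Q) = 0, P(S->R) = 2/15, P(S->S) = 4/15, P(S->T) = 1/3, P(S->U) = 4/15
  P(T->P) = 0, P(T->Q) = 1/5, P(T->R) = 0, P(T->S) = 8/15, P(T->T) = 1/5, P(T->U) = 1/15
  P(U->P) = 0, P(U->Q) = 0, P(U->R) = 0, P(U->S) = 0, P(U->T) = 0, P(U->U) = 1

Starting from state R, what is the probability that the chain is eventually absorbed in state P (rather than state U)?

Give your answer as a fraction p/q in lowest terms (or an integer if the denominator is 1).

Let a_i = P(absorbed in P | start in state i).
Boundary conditions: a_P = 1, a_U = 0.
For each transient state i, a_i = sum_j P(i->j) * a_j:
  a_Q = 4/15*a_P + 2/15*a_Q + 0*a_R + 2/15*a_S + 1/5*a_T + 4/15*a_U
  a_R = 2/15*a_P + 8/15*a_Q + 1/15*a_R + 1/5*a_S + 1/15*a_T + 0*a_U
  a_S = 0*a_P + 0*a_Q + 2/15*a_R + 4/15*a_S + 1/3*a_T + 4/15*a_U
  a_T = 0*a_P + 1/5*a_Q + 0*a_R + 8/15*a_S + 1/5*a_T + 1/15*a_U

Substituting a_P = 1 and a_U = 0, rearrange to (I - Q) a = r where r[i] = P(i -> P):
  [13/15, 0, -2/15, -1/5] . (a_Q, a_R, a_S, a_T) = 4/15
  [-8/15, 14/15, -1/5, -1/15] . (a_Q, a_R, a_S, a_T) = 2/15
  [0, -2/15, 11/15, -1/3] . (a_Q, a_R, a_S, a_T) = 0
  [-1/5, 0, -8/15, 4/5] . (a_Q, a_R, a_S, a_T) = 0

Solving yields:
  a_Q = 416/1089
  a_R = 245/594
  a_S = 185/1089
  a_T = 62/297

Starting state is R, so the absorption probability is a_R = 245/594.

Answer: 245/594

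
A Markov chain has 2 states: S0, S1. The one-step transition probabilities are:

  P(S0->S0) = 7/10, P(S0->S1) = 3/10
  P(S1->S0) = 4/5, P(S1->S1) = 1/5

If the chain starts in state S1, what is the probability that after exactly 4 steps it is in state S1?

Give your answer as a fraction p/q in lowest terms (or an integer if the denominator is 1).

Answer: 341/1250

Derivation:
Computing P^4 by repeated multiplication:
P^1 =
  S0: [7/10, 3/10]
  S1: [4/5, 1/5]
P^2 =
  S0: [73/100, 27/100]
  S1: [18/25, 7/25]
P^3 =
  S0: [727/1000, 273/1000]
  S1: [91/125, 34/125]
P^4 =
  S0: [7273/10000, 2727/10000]
  S1: [909/1250, 341/1250]

(P^4)[S1 -> S1] = 341/1250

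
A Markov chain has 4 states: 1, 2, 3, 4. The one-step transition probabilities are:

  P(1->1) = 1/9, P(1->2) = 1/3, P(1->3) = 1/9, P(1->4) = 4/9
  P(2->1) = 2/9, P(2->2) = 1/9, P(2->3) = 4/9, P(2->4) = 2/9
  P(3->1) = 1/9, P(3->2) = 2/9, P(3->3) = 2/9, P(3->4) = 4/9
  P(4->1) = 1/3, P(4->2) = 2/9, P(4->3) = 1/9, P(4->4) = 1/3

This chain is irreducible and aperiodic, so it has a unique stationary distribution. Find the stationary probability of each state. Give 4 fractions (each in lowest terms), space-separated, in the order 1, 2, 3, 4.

The stationary distribution satisfies pi = pi * P, i.e.:
  pi_1 = 1/9*pi_1 + 2/9*pi_2 + 1/9*pi_3 + 1/3*pi_4
  pi_2 = 1/3*pi_1 + 1/9*pi_2 + 2/9*pi_3 + 2/9*pi_4
  pi_3 = 1/9*pi_1 + 4/9*pi_2 + 2/9*pi_3 + 1/9*pi_4
  pi_4 = 4/9*pi_1 + 2/9*pi_2 + 4/9*pi_3 + 1/3*pi_4
with normalization: pi_1 + pi_2 + pi_3 + pi_4 = 1.

Using the first 3 balance equations plus normalization, the linear system A*pi = b is:
  [-8/9, 2/9, 1/9, 1/3] . pi = 0
  [1/3, -8/9, 2/9, 2/9] . pi = 0
  [1/9, 4/9, -7/9, 1/9] . pi = 0
  [1, 1, 1, 1] . pi = 1

Solving yields:
  pi_1 = 32/149
  pi_2 = 33/149
  pi_3 = 31/149
  pi_4 = 53/149

Verification (pi * P):
  32/149*1/9 + 33/149*2/9 + 31/149*1/9 + 53/149*1/3 = 32/149 = pi_1  (ok)
  32/149*1/3 + 33/149*1/9 + 31/149*2/9 + 53/149*2/9 = 33/149 = pi_2  (ok)
  32/149*1/9 + 33/149*4/9 + 31/149*2/9 + 53/149*1/9 = 31/149 = pi_3  (ok)
  32/149*4/9 + 33/149*2/9 + 31/149*4/9 + 53/149*1/3 = 53/149 = pi_4  (ok)

Answer: 32/149 33/149 31/149 53/149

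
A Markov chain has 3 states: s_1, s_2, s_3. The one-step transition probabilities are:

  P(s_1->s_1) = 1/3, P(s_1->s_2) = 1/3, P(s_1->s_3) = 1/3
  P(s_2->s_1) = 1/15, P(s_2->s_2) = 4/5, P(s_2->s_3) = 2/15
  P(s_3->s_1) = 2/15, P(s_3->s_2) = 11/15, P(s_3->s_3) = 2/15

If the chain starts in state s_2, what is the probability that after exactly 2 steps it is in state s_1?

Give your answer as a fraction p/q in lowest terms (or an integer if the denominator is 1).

Computing P^2 by repeated multiplication:
P^1 =
  s_1: [1/3, 1/3, 1/3]
  s_2: [1/15, 4/5, 2/15]
  s_3: [2/15, 11/15, 2/15]
P^2 =
  s_1: [8/45, 28/45, 1/5]
  s_2: [7/75, 19/25, 11/75]
  s_3: [1/9, 164/225, 4/25]

(P^2)[s_2 -> s_1] = 7/75

Answer: 7/75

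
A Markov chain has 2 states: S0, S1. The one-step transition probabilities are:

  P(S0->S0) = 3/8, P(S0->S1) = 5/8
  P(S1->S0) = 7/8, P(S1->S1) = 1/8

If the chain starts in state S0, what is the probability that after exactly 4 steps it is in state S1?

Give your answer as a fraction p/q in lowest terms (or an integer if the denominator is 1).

Answer: 25/64

Derivation:
Computing P^4 by repeated multiplication:
P^1 =
  S0: [3/8, 5/8]
  S1: [7/8, 1/8]
P^2 =
  S0: [11/16, 5/16]
  S1: [7/16, 9/16]
P^3 =
  S0: [17/32, 15/32]
  S1: [21/32, 11/32]
P^4 =
  S0: [39/64, 25/64]
  S1: [35/64, 29/64]

(P^4)[S0 -> S1] = 25/64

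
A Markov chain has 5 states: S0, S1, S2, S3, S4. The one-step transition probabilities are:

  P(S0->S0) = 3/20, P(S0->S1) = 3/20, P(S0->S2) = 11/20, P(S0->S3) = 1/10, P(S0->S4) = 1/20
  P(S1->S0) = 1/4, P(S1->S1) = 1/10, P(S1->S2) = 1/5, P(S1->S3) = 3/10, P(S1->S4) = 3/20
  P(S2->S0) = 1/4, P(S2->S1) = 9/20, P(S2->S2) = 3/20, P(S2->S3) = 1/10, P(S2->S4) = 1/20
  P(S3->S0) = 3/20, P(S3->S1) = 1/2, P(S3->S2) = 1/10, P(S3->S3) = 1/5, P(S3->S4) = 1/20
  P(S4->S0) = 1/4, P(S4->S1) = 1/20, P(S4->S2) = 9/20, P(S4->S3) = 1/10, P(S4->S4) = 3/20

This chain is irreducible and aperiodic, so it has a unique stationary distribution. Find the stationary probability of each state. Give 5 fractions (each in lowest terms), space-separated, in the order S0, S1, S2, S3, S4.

The stationary distribution satisfies pi = pi * P, i.e.:
  pi_S0 = 3/20*pi_S0 + 1/4*pi_S1 + 1/4*pi_S2 + 3/20*pi_S3 + 1/4*pi_S4
  pi_S1 = 3/20*pi_S0 + 1/10*pi_S1 + 9/20*pi_S2 + 1/2*pi_S3 + 1/20*pi_S4
  pi_S2 = 11/20*pi_S0 + 1/5*pi_S1 + 3/20*pi_S2 + 1/10*pi_S3 + 9/20*pi_S4
  pi_S3 = 1/10*pi_S0 + 3/10*pi_S1 + 1/10*pi_S2 + 1/5*pi_S3 + 1/10*pi_S4
  pi_S4 = 1/20*pi_S0 + 3/20*pi_S1 + 1/20*pi_S2 + 1/20*pi_S3 + 3/20*pi_S4
with normalization: pi_S0 + pi_S1 + pi_S2 + pi_S3 + pi_S4 = 1.

Using the first 4 balance equations plus normalization, the linear system A*pi = b is:
  [-17/20, 1/4, 1/4, 3/20, 1/4] . pi = 0
  [3/20, -9/10, 9/20, 1/2, 1/20] . pi = 0
  [11/20, 1/5, -17/20, 1/10, 9/20] . pi = 0
  [1/10, 3/10, 1/10, -4/5, 1/10] . pi = 0
  [1, 1, 1, 1, 1] . pi = 1

Solving yields:
  pi_S0 = 385/1818
  pi_S1 = 27/101
  pi_S2 = 241/909
  pi_S3 = 155/909
  pi_S4 = 155/1818

Verification (pi * P):
  385/1818*3/20 + 27/101*1/4 + 241/909*1/4 + 155/909*3/20 + 155/1818*1/4 = 385/1818 = pi_S0  (ok)
  385/1818*3/20 + 27/101*1/10 + 241/909*9/20 + 155/909*1/2 + 155/1818*1/20 = 27/101 = pi_S1  (ok)
  385/1818*11/20 + 27/101*1/5 + 241/909*3/20 + 155/909*1/10 + 155/1818*9/20 = 241/909 = pi_S2  (ok)
  385/1818*1/10 + 27/101*3/10 + 241/909*1/10 + 155/909*1/5 + 155/1818*1/10 = 155/909 = pi_S3  (ok)
  385/1818*1/20 + 27/101*3/20 + 241/909*1/20 + 155/909*1/20 + 155/1818*3/20 = 155/1818 = pi_S4  (ok)

Answer: 385/1818 27/101 241/909 155/909 155/1818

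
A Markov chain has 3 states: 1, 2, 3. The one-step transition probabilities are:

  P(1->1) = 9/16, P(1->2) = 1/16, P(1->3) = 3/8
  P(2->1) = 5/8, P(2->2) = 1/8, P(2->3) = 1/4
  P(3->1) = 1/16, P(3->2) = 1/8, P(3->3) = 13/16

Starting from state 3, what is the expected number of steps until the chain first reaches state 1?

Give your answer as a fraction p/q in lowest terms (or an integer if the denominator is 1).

Let h_i = expected steps to first reach 1 from state i.
Boundary: h_1 = 0.
First-step equations for the other states:
  h_2 = 1 + 5/8*h_1 + 1/8*h_2 + 1/4*h_3
  h_3 = 1 + 1/16*h_1 + 1/8*h_2 + 13/16*h_3

Substituting h_1 = 0 and rearranging gives the linear system (I - Q) h = 1:
  [7/8, -1/4] . (h_2, h_3) = 1
  [-1/8, 3/16] . (h_2, h_3) = 1

Solving yields:
  h_2 = 56/17
  h_3 = 128/17

Starting state is 3, so the expected hitting time is h_3 = 128/17.

Answer: 128/17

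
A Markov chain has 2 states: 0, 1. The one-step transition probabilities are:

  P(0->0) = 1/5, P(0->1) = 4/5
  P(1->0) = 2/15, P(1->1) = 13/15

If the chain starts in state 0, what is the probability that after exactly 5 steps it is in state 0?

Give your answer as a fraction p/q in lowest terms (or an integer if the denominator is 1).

Computing P^5 by repeated multiplication:
P^1 =
  0: [1/5, 4/5]
  1: [2/15, 13/15]
P^2 =
  0: [11/75, 64/75]
  1: [32/225, 193/225]
P^3 =
  0: [161/1125, 964/1125]
  1: [482/3375, 2893/3375]
P^4 =
  0: [2411/16875, 14464/16875]
  1: [7232/50625, 43393/50625]
P^5 =
  0: [36161/253125, 216964/253125]
  1: [108482/759375, 650893/759375]

(P^5)[0 -> 0] = 36161/253125

Answer: 36161/253125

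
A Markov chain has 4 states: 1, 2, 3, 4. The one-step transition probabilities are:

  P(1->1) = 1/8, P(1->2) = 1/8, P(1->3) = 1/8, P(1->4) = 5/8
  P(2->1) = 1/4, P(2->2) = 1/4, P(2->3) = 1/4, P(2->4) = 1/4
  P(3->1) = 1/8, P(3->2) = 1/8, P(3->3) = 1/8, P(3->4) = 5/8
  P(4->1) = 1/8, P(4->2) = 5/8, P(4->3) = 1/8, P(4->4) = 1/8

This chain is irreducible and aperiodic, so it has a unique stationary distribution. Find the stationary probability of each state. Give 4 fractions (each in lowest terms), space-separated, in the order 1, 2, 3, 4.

The stationary distribution satisfies pi = pi * P, i.e.:
  pi_1 = 1/8*pi_1 + 1/4*pi_2 + 1/8*pi_3 + 1/8*pi_4
  pi_2 = 1/8*pi_1 + 1/4*pi_2 + 1/8*pi_3 + 5/8*pi_4
  pi_3 = 1/8*pi_1 + 1/4*pi_2 + 1/8*pi_3 + 1/8*pi_4
  pi_4 = 5/8*pi_1 + 1/4*pi_2 + 5/8*pi_3 + 1/8*pi_4
with normalization: pi_1 + pi_2 + pi_3 + pi_4 = 1.

Using the first 3 balance equations plus normalization, the linear system A*pi = b is:
  [-7/8, 1/4, 1/8, 1/8] . pi = 0
  [1/8, -3/4, 1/8, 5/8] . pi = 0
  [1/8, 1/4, -7/8, 1/8] . pi = 0
  [1, 1, 1, 1] . pi = 1

Solving yields:
  pi_1 = 1/6
  pi_2 = 1/3
  pi_3 = 1/6
  pi_4 = 1/3

Verification (pi * P):
  1/6*1/8 + 1/3*1/4 + 1/6*1/8 + 1/3*1/8 = 1/6 = pi_1  (ok)
  1/6*1/8 + 1/3*1/4 + 1/6*1/8 + 1/3*5/8 = 1/3 = pi_2  (ok)
  1/6*1/8 + 1/3*1/4 + 1/6*1/8 + 1/3*1/8 = 1/6 = pi_3  (ok)
  1/6*5/8 + 1/3*1/4 + 1/6*5/8 + 1/3*1/8 = 1/3 = pi_4  (ok)

Answer: 1/6 1/3 1/6 1/3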